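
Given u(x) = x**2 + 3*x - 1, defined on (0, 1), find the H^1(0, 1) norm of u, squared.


||u||_{H^1}^2 = 551/30

The H^1 norm (squared) on an interval (0, L) is
  ||u||_{H^1}^2 = ∫_0^L u(x)^2 dx + ∫_0^L u'(x)^2 dx.
Compute u'(x) = 2*x + 3.
Then u(x)^2 = x**4 + 6*x**3 + 7*x**2 - 6*x + 1 and u'(x)^2 = 4*x**2 + 12*x + 9.
Integrate each monomial from 0 to 1 using ∫_0^1 c·x^n dx = c·1^(n+1)/(n+1):
  ∫_0^1 u(x)^2 dx = ∫_0^1 (x^4 + 6*x^3 + 7*x^2 - 6*x + 1) dx. Term by term:
    ∫_0^1 x^4 dx = 1/5;  ∫_0^1 6*x^3 dx = 3/2;  ∫_0^1 7*x^2 dx = 7/3;
    ∫_0^1 -6*x dx = -3;  ∫_0^1 1 dx = 1.
  Sum: 1/5 + 3/2 + 7/3 − 3 + 1 = 61/30.
  ∫_0^1 u'(x)^2 dx = ∫_0^1 (4*x^2 + 12*x + 9) dx. Term by term:
    ∫_0^1 4*x^2 dx = 4/3;  ∫_0^1 12*x dx = 6;  ∫_0^1 9 dx = 9.
  Sum: 4/3 + 6 + 9 = 49/3.
Adding: ||u||_{H^1}^2 = 61/30 + 49/3 = 551/30.


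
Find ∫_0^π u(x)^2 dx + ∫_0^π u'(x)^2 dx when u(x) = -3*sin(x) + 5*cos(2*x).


||u||_{H^1(0,π)}^2 = 100 + 143*π/2

u'(x) = -10*sin(2*x) - 3*cos(x).
Expand u² and (u')² and integrate term by term on (0, π), using: for integers n ≥ 1, ∫_0^π sin²(nx) dx = ∫_0^π cos²(nx) dx = π/2; for n ≠ n', ∫_0^π sin(nx)sin(n'x) dx = ∫_0^π cos(nx)cos(n'x) dx = 0; and by product-to-sum, ∫_0^π sin(nx)cos(n'x) dx = ½∫_0^π [sin((n+n')x) + sin((n−n')x)] dx, which is 0 when n+n' is even and 2n/(n²−n'²) when n+n' is odd (it need not vanish on (0, π)).
  u² squared terms: (-3)²·∫sin(x)² dx = 9·π/2 = 9*π/2;  (5)²·∫cos(2x)² dx = 25·π/2 = 25*π/2.
  u² cross terms: 2·(-3)·(5)·∫sin(x)·cos(2x) dx = -30·(-2/3) = 20.
  So ∫_0^π u² dx = 9*π/2 + 25*π/2 + 20 = 20 + 17*π.
  (u')² squared terms: (-10)²·∫sin(2x)² dx = 100·π/2 = 50*π;  (-3)²·∫cos(x)² dx = 9·π/2 = 9*π/2.
  (u')² cross terms: 2·(-10)·(-3)·∫sin(2x)·cos(x) dx = 60·(4/3) = 80.
  So ∫_0^π (u')² dx = 50*π + 9*π/2 + 80 = 80 + 109*π/2.
||u||_{H^1}^2 = (20 + 17*π) + (80 + 109*π/2) = 100 + 143*π/2.


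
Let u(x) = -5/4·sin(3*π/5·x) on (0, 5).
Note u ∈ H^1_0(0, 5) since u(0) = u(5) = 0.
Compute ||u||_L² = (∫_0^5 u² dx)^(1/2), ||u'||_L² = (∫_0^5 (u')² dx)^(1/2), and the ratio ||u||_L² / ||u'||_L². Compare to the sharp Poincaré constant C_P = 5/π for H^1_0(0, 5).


||u||_L² / ||u'||_L² = 5/(3*π) < C_P = 5/π.

u(x) = -5/4·sin(3*π/5·x), so u'(x) = -3*π*cos(3*π*x/5)/4.
Writing u(x) = A·sin(kπx/L) with A = -5/4 and k = 3, use ∫_0^L sin²(kπx/L) dx = L/2 and ∫_0^L cos²(kπx/L) dx = L/2.
u² = 25/16·sin²(3*π/5·x) and (u')² = 9*π^2/16·cos²(3*π/5·x), and each of sin², cos² integrates to L/2 = 5/2 over (0, 5).
∫_0^5 u² dx = 125/32, so ||u||_L² = 5*sqrt(10)/8.
∫_0^5 (u')² dx = 45*π^2/32, so ||u'||_L² = 3*sqrt(10)*π/8.
Ratio ||u||_L² / ||u'||_L² = 5/(3*π).
Sharp Poincaré constant on H^1_0(0, 5) is C_P = L/π = 5/π, achieved by sin(π/5·x).
This is the k = 3 harmonic; the ratio L/(kπ) is strictly less than C_P = L/π, consistent with the sharp inequality ||u||_L² ≤ C_P ||u'||_L².


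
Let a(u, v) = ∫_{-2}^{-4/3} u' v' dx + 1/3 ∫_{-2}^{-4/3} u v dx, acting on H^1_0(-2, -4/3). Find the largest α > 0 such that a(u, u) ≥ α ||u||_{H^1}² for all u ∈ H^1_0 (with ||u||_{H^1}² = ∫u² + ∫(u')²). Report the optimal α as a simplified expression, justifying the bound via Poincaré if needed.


α = (4 + 27*π^2)/(3*(4 + 9*π^2))

Coercivity of a(·,·) on H^1_0(-2, -4/3) means a(u, u) ≥ α ||u||_{H^1}² for every u ∈ H^1_0.
The interval has length L = 2/3, and Poincaré/coercivity depend only on L. Here a(u, u) = ∫(u')² + (1/3)·∫u².
Here 0 < c = 1/3 < 1. The condition a(u,u) ≥ α||u||_{H^1}² reads (1−α)∫(u')² ≥ (α−c)∫u². Any admissible α is ≤ 1 (rapidly oscillating u have ∫u²/∫(u')² → 0), and α = 1 would force 0 ≥ (1−c)∫u², impossible since c < 1; so 1−α > 0. By the sharp Poincaré inequality on H^1_0 of an interval of length L, ∫(u')² ≥ (π/L)²∫u² with equality for the first sine mode sin(π(x−x₀)/L) (x₀ the left endpoint), so the inequality holds for all u iff (1−α)(π/L)² ≥ α − c, i.e. α ≤ ((π/L)² + c)/((π/L)² + 1) = (1 + c(L/π)²)/(1 + (L/π)²). With (π/L)² = 9*π^2/4 and c = 1/3, the largest admissible constant is α = ((π/L)² + c)/((π/L)² + 1).
Simplifying, α = (4 + 27*π^2)/(3*(4 + 9*π^2)).


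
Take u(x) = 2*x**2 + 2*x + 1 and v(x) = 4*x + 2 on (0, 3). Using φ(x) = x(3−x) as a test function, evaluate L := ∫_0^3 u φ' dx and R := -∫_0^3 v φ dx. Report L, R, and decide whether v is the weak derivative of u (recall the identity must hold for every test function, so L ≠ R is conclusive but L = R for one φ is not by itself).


LHS = -36, RHS = -36. Yes, v = u' weakly.

u(x) = 2*x**2 + 2*x + 1, classical derivative u'(x) = 4*x + 2.
φ(x) = x(3−x), so φ'(x) = 3 - 2*x.
Note φ(0) = φ(3) = 0, so the boundary term u·φ vanishes.
LHS = ∫_0^3 u(x) φ'(x) dx = ∫_0^3 (-4*x^3 + 2*x^2 + 4*x + 3) dx. Term by term:
  ∫_0^3 -4*x^3 dx = -81;  ∫_0^3 2*x^2 dx = 18;  ∫_0^3 4*x dx = 18;
  ∫_0^3 3 dx = 9.
Sum: -81 + 18 + 18 + 9 = -36.
So LHS = -36.
∫_0^3 v(x) φ(x) dx = ∫_0^3 (-4*x^3 + 10*x^2 + 6*x) dx. Term by term:
  ∫_0^3 -4*x^3 dx = -81;  ∫_0^3 10*x^2 dx = 90;  ∫_0^3 6*x dx = 27.
Sum: -81 + 90 + 27 = 36.
So RHS = -∫_0^3 v(x) φ(x) dx = -36.
LHS = RHS, so the identity holds for this test φ.
Moreover u is smooth here and v(x) = u'(x) = 4*x + 2 pointwise, so the identity holds for every test function. Hence v is the weak derivative of u.


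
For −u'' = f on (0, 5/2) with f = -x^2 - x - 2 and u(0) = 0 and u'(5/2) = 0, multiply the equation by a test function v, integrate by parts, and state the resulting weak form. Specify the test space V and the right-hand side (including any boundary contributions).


V = {v ∈ H^1(0, 5/2) : v(0) = 0} (test functions vanish at x = 0 where u is specified); weak form: ∫_0^5/2 u'v' dx = ∫_0^5/2 (-x^2 - x - 2) v dx for all v ∈ V.

Multiply both sides by a test function v and integrate from 0 to 5/2:
  ∫_0^5/2 −u''(x) v(x) dx = ∫_0^5/2 f(x) v(x) dx.
Integrate the LHS by parts once:
  ∫_0^5/2 −u'' v dx = −[u'(x) v(x)]_0^5/2 + ∫_0^5/2 u'(x) v'(x) dx.
Thus ∫_0^5/2 u'(x) v'(x) dx = ∫_0^5/2 f(x) v(x) dx + [u'(x) v(x)]_0^5/2.
Choose V so that boundary terms are either known or forced to vanish.
Mixed BC: u(0) = 0 (Dirichlet) and u'(5/2) = 0 (Neumann). Define V = {v ∈ H^1(0, 5/2) : v(0) = 0}. Then [u' v]_0^5/2 = u'(5/2)·v(5/2) − u'(0)·0 = 0.
Weak formulation: find u (satisfying any essential BC) such that ∫_0^5/2 u'(x) v'(x) dx = ∫_0^5/2 f v dx for all v ∈ V (Dirichlet at 0 absorbed into V; the Neumann datum at x = 5/2 is zero, so no boundary term remains).
Substituting f(x) = -x^2 - x - 2, the right-hand side is ∫_0^5/2 (-x^2 - x - 2) v dx.


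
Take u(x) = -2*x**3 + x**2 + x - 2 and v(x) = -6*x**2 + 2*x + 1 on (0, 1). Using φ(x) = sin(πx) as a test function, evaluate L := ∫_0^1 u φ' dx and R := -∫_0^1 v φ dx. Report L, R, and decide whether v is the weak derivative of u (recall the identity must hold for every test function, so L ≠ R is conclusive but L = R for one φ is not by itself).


LHS = -24/π^3 + 2/π, RHS = -24/π^3 + 2/π. Yes, v = u' weakly.

u(x) = -2*x**3 + x**2 + x - 2, classical derivative u'(x) = -6*x**2 + 2*x + 1.
φ(x) = sin(πx), so φ'(x) = π*cos(π*x).
Note φ(0) = φ(1) = 0, so the boundary term u·φ vanishes.
LHS = ∫_0^1 u(x) φ'(x) dx = ∫_0^1 (-2*π*x^3*cos(π*x) + π*x^2*cos(π*x) + π*x*cos(π*x) - 2*π*cos(π*x)) dx. Term by term:
  ∫_0^1 -2*π*cos(π*x) dx = 0;  ∫_0^1 π*x*cos(π*x) dx = -2/π;  ∫_0^1 π*x^2*cos(π*x) dx = -2/π;
  ∫_0^1 -2*π*x^3*cos(π*x) dx = -24/π^3 + 6/π.
Sum: 0 − 2/π − 2/π + -24/π^3 + 6/π = -24/π^3 + 2/π.
So LHS = -24/π^3 + 2/π.
∫_0^1 v(x) φ(x) dx = ∫_0^1 (-6*x^2*sin(π*x) + 2*x*sin(π*x) + sin(π*x)) dx. Term by term:
  ∫_0^1 -6*x^2*sin(π*x) dx = -6/π + 24/π^3;  ∫_0^1 2*x*sin(π*x) dx = 2/π;  ∫_0^1 sin(π*x) dx = 2/π.
Sum: -6/π + 24/π^3 + 2/π + 2/π = -2/π + 24/π^3.
So RHS = -∫_0^1 v(x) φ(x) dx = -24/π^3 + 2/π.
LHS = RHS, so the identity holds for this test φ.
Moreover u is smooth here and v(x) = u'(x) = -6*x**2 + 2*x + 1 pointwise, so the identity holds for every test function. Hence v is the weak derivative of u.


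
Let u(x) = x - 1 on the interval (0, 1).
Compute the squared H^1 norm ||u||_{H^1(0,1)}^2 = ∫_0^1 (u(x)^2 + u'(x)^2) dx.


||u||_{H^1}^2 = 4/3

The H^1 norm (squared) on an interval (0, L) is
  ||u||_{H^1}^2 = ∫_0^L u(x)^2 dx + ∫_0^L u'(x)^2 dx.
Compute u'(x) = 1.
Then u(x)^2 = x**2 - 2*x + 1 and u'(x)^2 = 1.
Integrate each monomial from 0 to 1 using ∫_0^1 c·x^n dx = c·1^(n+1)/(n+1):
  ∫_0^1 u(x)^2 dx = ∫_0^1 (x^2 - 2*x + 1) dx. Term by term:
    ∫_0^1 x^2 dx = 1/3;  ∫_0^1 -2*x dx = -1;  ∫_0^1 1 dx = 1.
  Sum: 1/3 − 1 + 1 = 1/3.
  ∫_0^1 u'(x)^2 dx = ∫_0^1 (1) dx. Term by term:
    ∫_0^1 1 dx = 1.
Adding: ||u||_{H^1}^2 = 1/3 + 1 = 4/3.


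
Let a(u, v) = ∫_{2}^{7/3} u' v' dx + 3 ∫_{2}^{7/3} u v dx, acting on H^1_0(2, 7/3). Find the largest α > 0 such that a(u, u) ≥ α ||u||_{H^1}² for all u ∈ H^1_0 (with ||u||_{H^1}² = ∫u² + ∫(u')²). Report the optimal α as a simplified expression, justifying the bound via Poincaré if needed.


α = 1

Coercivity of a(·,·) on H^1_0(2, 7/3) means a(u, u) ≥ α ||u||_{H^1}² for every u ∈ H^1_0.
The interval has length L = 1/3, and Poincaré/coercivity depend only on L. Here a(u, u) = ∫(u')² + (3)·∫u².
Here c = 3 ≥ 1, so a(u,u) = ∫(u')² + c∫u² ≥ ∫(u')² + ∫u² = ||u||_{H^1}², i.e. α = 1 works. No larger α is possible: a(u,u) ≥ α||u||_{H^1}² means (1−α)∫(u')² ≥ (α−c)∫u², and for the modes u_n = sin(nπ(x−x₀)/L) (x₀ the left endpoint) one has ∫u_n²/∫(u_n')² = (L/(nπ))² → 0, so a(u_n,u_n)/||u_n||_{H^1}² → 1. Hence the optimal constant is α = 1.
Therefore α = 1.


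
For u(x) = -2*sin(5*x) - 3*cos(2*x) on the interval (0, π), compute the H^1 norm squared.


||u||_{H^1(0,π)}^2 = 200/7 + 149*π/2

u'(x) = 6*sin(2*x) - 10*cos(5*x).
Expand u² and (u')² and integrate term by term on (0, π), using: for integers n ≥ 1, ∫_0^π sin²(nx) dx = ∫_0^π cos²(nx) dx = π/2; for n ≠ n', ∫_0^π sin(nx)sin(n'x) dx = ∫_0^π cos(nx)cos(n'x) dx = 0; and by product-to-sum, ∫_0^π sin(nx)cos(n'x) dx = ½∫_0^π [sin((n+n')x) + sin((n−n')x)] dx, which is 0 when n+n' is even and 2n/(n²−n'²) when n+n' is odd (it need not vanish on (0, π)).
  u² squared terms: (-3)²·∫cos(2x)² dx = 9·π/2 = 9*π/2;  (-2)²·∫sin(5x)² dx = 4·π/2 = 2*π.
  u² cross terms: 2·(-3)·(-2)·∫cos(2x)·sin(5x) dx = 12·(10/21) = 40/7.
  So ∫_0^π u² dx = 9*π/2 + 2*π + 40/7 = 40/7 + 13*π/2.
  (u')² squared terms: (-10)²·∫cos(5x)² dx = 100·π/2 = 50*π;  (6)²·∫sin(2x)² dx = 36·π/2 = 18*π.
  (u')² cross terms: 2·(-10)·(6)·∫cos(5x)·sin(2x) dx = -120·(-4/21) = 160/7.
  So ∫_0^π (u')² dx = 50*π + 18*π + 160/7 = 160/7 + 68*π.
||u||_{H^1}^2 = (40/7 + 13*π/2) + (160/7 + 68*π) = 200/7 + 149*π/2.


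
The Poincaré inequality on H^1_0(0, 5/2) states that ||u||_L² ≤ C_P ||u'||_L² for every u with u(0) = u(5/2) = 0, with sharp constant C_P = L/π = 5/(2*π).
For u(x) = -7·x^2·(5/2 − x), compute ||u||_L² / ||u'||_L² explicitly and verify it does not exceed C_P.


||u||_L² / ||u'||_L² = 5*sqrt(14)/28 < C_P = 5/(2*π).

u(x) = -7·x^2·(5/2 − x), so u'(x) = 7*x*(3*x - 5).
u(x) = -7·x^2·(5/2 − x) vanishes at x = 0 and x = 5/2, so u ∈ H^1_0(0, 5/2). Differentiate via the product rule and integrate the resulting polynomials term by term.
  ∫_0^5/2 u² dx = ∫_0^5/2 (49*x^6 - 245*x^5 + 1225*x^4/4) dx. Term by term:
    ∫_0^5/2 49*x^6 dx = 546875/128;  ∫_0^5/2 -245*x^5 dx = -3828125/384;  ∫_0^5/2 1225*x^4/4 dx = 765625/128.
  Sum: 546875/128 − 3828125/384 + 765625/128 = 109375/384.
  ∫_0^5/2 (u')² dx = ∫_0^5/2 (441*x^4 - 1470*x^3 + 1225*x^2) dx. Term by term:
    ∫_0^5/2 441*x^4 dx = 275625/32;  ∫_0^5/2 -1470*x^3 dx = -459375/32;  ∫_0^5/2 1225*x^2 dx = 153125/24.
  Sum: 275625/32 − 459375/32 + 153125/24 = 30625/48.
∫_0^5/2 u² dx = 109375/384, so ||u||_L² = 125*sqrt(42)/48.
∫_0^5/2 (u')² dx = 30625/48, so ||u'||_L² = 175*sqrt(3)/12.
Ratio ||u||_L² / ||u'||_L² = 5*sqrt(14)/28.
Sharp Poincaré constant on H^1_0(0, 5/2) is C_P = L/π = 5/(2*π), achieved by sin(2*π/5·x).
A polynomial bump cannot attain the sharp Poincaré constant (only the first sine eigenfunction does), so the ratio is strictly less than C_P, consistent with ||u||_L² ≤ C_P ||u'||_L².


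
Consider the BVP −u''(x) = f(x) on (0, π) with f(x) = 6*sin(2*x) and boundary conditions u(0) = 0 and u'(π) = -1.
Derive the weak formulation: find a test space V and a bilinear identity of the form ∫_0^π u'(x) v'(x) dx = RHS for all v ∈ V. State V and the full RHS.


V = {v ∈ H^1(0, π) : v(0) = 0} (test functions vanish at x = 0 where u is specified); weak form: ∫_0^π u'v' dx = ∫_0^π (6*sin(2*x)) v dx − v(π) for all v ∈ V.

Multiply both sides by a test function v and integrate from 0 to π:
  ∫_0^π −u''(x) v(x) dx = ∫_0^π f(x) v(x) dx.
Integrate the LHS by parts once:
  ∫_0^π −u'' v dx = −[u'(x) v(x)]_0^π + ∫_0^π u'(x) v'(x) dx.
Thus ∫_0^π u'(x) v'(x) dx = ∫_0^π f(x) v(x) dx + [u'(x) v(x)]_0^π.
Choose V so that boundary terms are either known or forced to vanish.
Mixed BC: u(0) = 0 (Dirichlet) and u'(π) = -1 (Neumann). Define V = {v ∈ H^1(0, π) : v(0) = 0}. Then [u' v]_0^π = u'(π)·v(π) − u'(0)·0 = − v(π).
Weak formulation: find u (satisfying any essential BC) such that ∫_0^π u'(x) v'(x) dx = ∫_0^π f v dx − v(π) for all v ∈ V (Dirichlet at 0 absorbed into V; Neumann datum at x = π contributes the boundary term).
Substituting f(x) = 6*sin(2*x), the right-hand side is ∫_0^π (6*sin(2*x)) v dx − v(π).


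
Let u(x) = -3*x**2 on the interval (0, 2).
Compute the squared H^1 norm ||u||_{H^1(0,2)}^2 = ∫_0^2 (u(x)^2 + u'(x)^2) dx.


||u||_{H^1}^2 = 768/5

The H^1 norm (squared) on an interval (0, L) is
  ||u||_{H^1}^2 = ∫_0^L u(x)^2 dx + ∫_0^L u'(x)^2 dx.
Compute u'(x) = -6*x.
Then u(x)^2 = 9*x**4 and u'(x)^2 = 36*x**2.
Integrate each monomial from 0 to 2 using ∫_0^2 c·x^n dx = c·2^(n+1)/(n+1):
  ∫_0^2 u(x)^2 dx = ∫_0^2 (9*x^4) dx. Term by term:
    ∫_0^2 9*x^4 dx = 288/5.
  ∫_0^2 u'(x)^2 dx = ∫_0^2 (36*x^2) dx. Term by term:
    ∫_0^2 36*x^2 dx = 96.
Adding: ||u||_{H^1}^2 = 288/5 + 96 = 768/5.


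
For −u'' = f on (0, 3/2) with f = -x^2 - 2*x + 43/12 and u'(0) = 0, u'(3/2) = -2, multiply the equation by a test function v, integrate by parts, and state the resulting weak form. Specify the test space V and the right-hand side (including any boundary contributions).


V = H^1(0, 3/2) (v unrestricted at boundary; u is determined up to an additive constant); weak form: ∫_0^3/2 u'v' dx = ∫_0^3/2 (-x^2 - 2*x + 43/12) v dx − 2·v(3/2) for all v ∈ V.

Multiply both sides by a test function v and integrate from 0 to 3/2:
  ∫_0^3/2 −u''(x) v(x) dx = ∫_0^3/2 f(x) v(x) dx.
Integrate the LHS by parts once:
  ∫_0^3/2 −u'' v dx = −[u'(x) v(x)]_0^3/2 + ∫_0^3/2 u'(x) v'(x) dx.
Thus ∫_0^3/2 u'(x) v'(x) dx = ∫_0^3/2 f(x) v(x) dx + [u'(x) v(x)]_0^3/2.
Choose V so that boundary terms are either known or forced to vanish.
u has inhomogeneous Neumann u'(0) = 0, u'(3/2) = -2. [u' v]_0^3/2 = (-2)·v(3/2) − (0)·v(0) = − 2·v(3/2). Take V = H^1(0, 3/2); boundary term becomes part of RHS.
Weak formulation: find u (satisfying any essential BC) such that ∫_0^3/2 u'(x) v'(x) dx = ∫_0^3/2 f v dx − 2·v(3/2) for all v ∈ V (Neumann data are natural BCs: they enter the RHS as boundary terms).
Substituting f(x) = -x^2 - 2*x + 43/12, the right-hand side is ∫_0^3/2 (-x^2 - 2*x + 43/12) v dx − 2·v(3/2).
Compatibility check (pure Neumann): taking v ≡ 1 ∈ V gives 0 = ∫_0^3/2 f dx + (-2) − (0), i.e. ∫_0^3/2 f dx must equal u'(0) − u'(3/2) = 2. Indeed ∫_0^3/2 (-x^2 - 2*x + 43/12) dx = 2, so the data are compatible. The solution is then unique only up to an additive constant (fix it e.g. by requiring ∫_0^3/2 u dx = 0).


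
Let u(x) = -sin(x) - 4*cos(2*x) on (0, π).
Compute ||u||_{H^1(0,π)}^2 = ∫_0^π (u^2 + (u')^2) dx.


||u||_{H^1(0,π)}^2 = -80/3 + 41*π

u'(x) = 8*sin(2*x) - cos(x).
Expand u² and (u')² and integrate term by term on (0, π), using: for integers n ≥ 1, ∫_0^π sin²(nx) dx = ∫_0^π cos²(nx) dx = π/2; for n ≠ n', ∫_0^π sin(nx)sin(n'x) dx = ∫_0^π cos(nx)cos(n'x) dx = 0; and by product-to-sum, ∫_0^π sin(nx)cos(n'x) dx = ½∫_0^π [sin((n+n')x) + sin((n−n')x)] dx, which is 0 when n+n' is even and 2n/(n²−n'²) when n+n' is odd (it need not vanish on (0, π)).
  u² squared terms: (-1)²·∫sin(x)² dx = 1·π/2 = π/2;  (-4)²·∫cos(2x)² dx = 16·π/2 = 8*π.
  u² cross terms: 2·(-1)·(-4)·∫sin(x)·cos(2x) dx = 8·(-2/3) = -16/3.
  So ∫_0^π u² dx = π/2 + 8*π − 16/3 = -16/3 + 17*π/2.
  (u')² squared terms: (-1)²·∫cos(x)² dx = 1·π/2 = π/2;  (8)²·∫sin(2x)² dx = 64·π/2 = 32*π.
  (u')² cross terms: 2·(-1)·(8)·∫cos(x)·sin(2x) dx = -16·(4/3) = -64/3.
  So ∫_0^π (u')² dx = π/2 + 32*π − 64/3 = -64/3 + 65*π/2.
||u||_{H^1}^2 = (-16/3 + 17*π/2) + (-64/3 + 65*π/2) = -80/3 + 41*π.


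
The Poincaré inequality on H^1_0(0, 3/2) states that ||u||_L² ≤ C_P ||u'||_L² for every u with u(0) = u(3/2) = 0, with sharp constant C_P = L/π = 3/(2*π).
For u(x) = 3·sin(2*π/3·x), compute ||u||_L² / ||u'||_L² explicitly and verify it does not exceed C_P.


||u||_L² / ||u'||_L² = 3/(2*π) = C_P.

u(x) = 3·sin(2*π/3·x), so u'(x) = 2*π*cos(2*π*x/3).
Writing u(x) = A·sin(kπx/L) with A = 3 and k = 1, use ∫_0^L sin²(kπx/L) dx = L/2 and ∫_0^L cos²(kπx/L) dx = L/2.
u² = 9·sin²(2*π/3·x) and (u')² = 4*π^2·cos²(2*π/3·x), and each of sin², cos² integrates to L/2 = 3/4 over (0, 3/2).
∫_0^3/2 u² dx = 27/4, so ||u||_L² = 3*sqrt(3)/2.
∫_0^3/2 (u')² dx = 3*π^2, so ||u'||_L² = sqrt(3)*π.
Ratio ||u||_L² / ||u'||_L² = 3/(2*π).
Sharp Poincaré constant on H^1_0(0, 3/2) is C_P = L/π = 3/(2*π), achieved by sin(2*π/3·x).
This is the k = 1 eigenfunction (up to amplitude), so the ratio equals the sharp Poincaré constant exactly.


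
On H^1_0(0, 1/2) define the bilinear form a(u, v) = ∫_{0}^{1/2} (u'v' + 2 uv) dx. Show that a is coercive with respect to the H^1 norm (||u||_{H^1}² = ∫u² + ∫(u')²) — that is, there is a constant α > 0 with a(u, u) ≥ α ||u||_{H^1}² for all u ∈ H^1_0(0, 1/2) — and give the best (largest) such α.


α = 1

Coercivity of a(·,·) on H^1_0(0, 1/2) means a(u, u) ≥ α ||u||_{H^1}² for every u ∈ H^1_0.
The interval has length L = 1/2, and Poincaré/coercivity depend only on L. Here a(u, u) = ∫(u')² + (2)·∫u².
Here c = 2 ≥ 1, so a(u,u) = ∫(u')² + c∫u² ≥ ∫(u')² + ∫u² = ||u||_{H^1}², i.e. α = 1 works. No larger α is possible: a(u,u) ≥ α||u||_{H^1}² means (1−α)∫(u')² ≥ (α−c)∫u², and for the modes u_n = sin(nπ(x−x₀)/L) (x₀ the left endpoint) one has ∫u_n²/∫(u_n')² = (L/(nπ))² → 0, so a(u_n,u_n)/||u_n||_{H^1}² → 1. Hence the optimal constant is α = 1.
Therefore α = 1.


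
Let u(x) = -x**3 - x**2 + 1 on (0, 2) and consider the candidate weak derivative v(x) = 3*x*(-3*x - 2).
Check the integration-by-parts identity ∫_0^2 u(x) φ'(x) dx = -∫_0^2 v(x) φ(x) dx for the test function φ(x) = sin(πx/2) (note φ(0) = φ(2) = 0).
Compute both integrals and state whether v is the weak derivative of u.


LHS = -96/π^3 + 32/π, RHS = -288/π^3 + 96/π. No, v is not the weak derivative of u.

u(x) = -x**3 - x**2 + 1, classical derivative u'(x) = -3*x**2 - 2*x.
φ(x) = sin(πx/2), so φ'(x) = π*cos(π*x/2)/2.
Note φ(0) = φ(2) = 0, so the boundary term u·φ vanishes.
LHS = ∫_0^2 u(x) φ'(x) dx = ∫_0^2 (-π*x^3*cos(π*x/2)/2 - π*x^2*cos(π*x/2)/2 + π*cos(π*x/2)/2) dx. Term by term:
  ∫_0^2 π*cos(π*x/2)/2 dx = 0;  ∫_0^2 -π*x^2*cos(π*x/2)/2 dx = 8/π;  ∫_0^2 -π*x^3*cos(π*x/2)/2 dx = -96/π^3 + 24/π.
Sum: 0 + 8/π + -96/π^3 + 24/π = -96/π^3 + 32/π.
So LHS = -96/π^3 + 32/π.
∫_0^2 v(x) φ(x) dx = ∫_0^2 (-9*x^2*sin(π*x/2) - 6*x*sin(π*x/2)) dx. Term by term:
  ∫_0^2 -9*x^2*sin(π*x/2) dx = -72/π + 288/π^3;  ∫_0^2 -6*x*sin(π*x/2) dx = -24/π.
Sum: -72/π + 288/π^3 − 24/π = -96/π + 288/π^3.
So RHS = -∫_0^2 v(x) φ(x) dx = -288/π^3 + 96/π.
LHS − RHS = -64/π + 192/π^3 ≠ 0, so the identity fails.
(For a valid weak derivative the identity must hold for EVERY test function, in particular this one. The failure shows v is NOT the weak derivative of u.)
Correct weak derivative would be u'(x) = -3*x**2 - 2*x.


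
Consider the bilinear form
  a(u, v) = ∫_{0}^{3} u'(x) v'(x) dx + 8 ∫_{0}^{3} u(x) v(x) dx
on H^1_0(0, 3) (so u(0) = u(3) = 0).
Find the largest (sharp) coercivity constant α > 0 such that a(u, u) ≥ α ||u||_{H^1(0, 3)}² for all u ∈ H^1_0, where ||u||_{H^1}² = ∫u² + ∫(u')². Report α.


α = 1

Coercivity of a(·,·) on H^1_0(0, 3) means a(u, u) ≥ α ||u||_{H^1}² for every u ∈ H^1_0.
The interval has length L = 3, and Poincaré/coercivity depend only on L. Here a(u, u) = ∫(u')² + (8)·∫u².
Here c = 8 ≥ 1, so a(u,u) = ∫(u')² + c∫u² ≥ ∫(u')² + ∫u² = ||u||_{H^1}², i.e. α = 1 works. No larger α is possible: a(u,u) ≥ α||u||_{H^1}² means (1−α)∫(u')² ≥ (α−c)∫u², and for the modes u_n = sin(nπ(x−x₀)/L) (x₀ the left endpoint) one has ∫u_n²/∫(u_n')² = (L/(nπ))² → 0, so a(u_n,u_n)/||u_n||_{H^1}² → 1. Hence the optimal constant is α = 1.
Therefore α = 1.


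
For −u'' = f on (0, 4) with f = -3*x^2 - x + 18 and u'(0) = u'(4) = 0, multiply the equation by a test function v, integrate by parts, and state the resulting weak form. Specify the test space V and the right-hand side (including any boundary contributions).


V = H^1(0, 4) (no boundary constraint on v; u is determined up to an additive constant); weak form: ∫_0^4 u'v' dx = ∫_0^4 (-3*x^2 - x + 18) v dx for all v ∈ V.

Multiply both sides by a test function v and integrate from 0 to 4:
  ∫_0^4 −u''(x) v(x) dx = ∫_0^4 f(x) v(x) dx.
Integrate the LHS by parts once:
  ∫_0^4 −u'' v dx = −[u'(x) v(x)]_0^4 + ∫_0^4 u'(x) v'(x) dx.
Thus ∫_0^4 u'(x) v'(x) dx = ∫_0^4 f(x) v(x) dx + [u'(x) v(x)]_0^4.
Choose V so that boundary terms are either known or forced to vanish.
u has homogeneous Neumann: u'(0) = u'(4) = 0. So [u' v]_0^4 = 0·v(4) − 0·v(0) = 0 for any v; take V = H^1(0, 4).
Weak formulation: find u (satisfying any essential BC) such that ∫_0^4 u'(x) v'(x) dx = ∫_0^4 f v dx for all v ∈ V (homogeneous Neumann, so boundary terms vanish).
Substituting f(x) = -3*x^2 - x + 18, the right-hand side is ∫_0^4 (-3*x^2 - x + 18) v dx.
Compatibility check (pure Neumann): taking v ≡ 1 ∈ V gives 0 = ∫_0^4 f dx + (0) − (0), i.e. ∫_0^4 f dx must equal u'(0) − u'(4) = 0. Indeed ∫_0^4 (-3*x^2 - x + 18) dx = 0, so the data are compatible. The solution is then unique only up to an additive constant (fix it e.g. by requiring ∫_0^4 u dx = 0).


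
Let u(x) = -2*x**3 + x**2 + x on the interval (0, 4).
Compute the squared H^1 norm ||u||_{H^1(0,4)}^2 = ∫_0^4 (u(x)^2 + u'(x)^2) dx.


||u||_{H^1}^2 = 415404/35

The H^1 norm (squared) on an interval (0, L) is
  ||u||_{H^1}^2 = ∫_0^L u(x)^2 dx + ∫_0^L u'(x)^2 dx.
Compute u'(x) = -6*x**2 + 2*x + 1.
Then u(x)^2 = 4*x**6 - 4*x**5 - 3*x**4 + 2*x**3 + x**2 and u'(x)^2 = 36*x**4 - 24*x**3 - 8*x**2 + 4*x + 1.
Integrate each monomial from 0 to 4 using ∫_0^4 c·x^n dx = c·4^(n+1)/(n+1):
  ∫_0^4 u(x)^2 dx = ∫_0^4 (4*x^6 - 4*x^5 - 3*x^4 + 2*x^3 + x^2) dx. Term by term:
    ∫_0^4 4*x^6 dx = 65536/7;  ∫_0^4 -4*x^5 dx = -8192/3;  ∫_0^4 -3*x^4 dx = -3072/5;
    ∫_0^4 2*x^3 dx = 128;  ∫_0^4 x^2 dx = 64/3.
  Sum: 65536/7 − 8192/3 − 3072/5 + 128 + 64/3 = 647488/105.
  ∫_0^4 u'(x)^2 dx = ∫_0^4 (36*x^4 - 24*x^3 - 8*x^2 + 4*x + 1) dx. Term by term:
    ∫_0^4 36*x^4 dx = 36864/5;  ∫_0^4 -24*x^3 dx = -1536;  ∫_0^4 -8*x^2 dx = -512/3;
    ∫_0^4 4*x dx = 32;  ∫_0^4 1 dx = 4.
  Sum: 36864/5 − 1536 − 512/3 + 32 + 4 = 85532/15.
Adding: ||u||_{H^1}^2 = 647488/105 + 85532/15 = 415404/35.


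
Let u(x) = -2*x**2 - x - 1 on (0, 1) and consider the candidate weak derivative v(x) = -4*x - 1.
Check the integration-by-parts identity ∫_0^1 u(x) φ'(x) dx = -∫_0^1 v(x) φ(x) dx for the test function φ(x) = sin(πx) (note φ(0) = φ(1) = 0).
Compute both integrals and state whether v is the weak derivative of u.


LHS = 6/π, RHS = 6/π. Yes, v = u' weakly.

u(x) = -2*x**2 - x - 1, classical derivative u'(x) = -4*x - 1.
φ(x) = sin(πx), so φ'(x) = π*cos(π*x).
Note φ(0) = φ(1) = 0, so the boundary term u·φ vanishes.
LHS = ∫_0^1 u(x) φ'(x) dx = ∫_0^1 (-2*π*x^2*cos(π*x) - π*x*cos(π*x) - π*cos(π*x)) dx. Term by term:
  ∫_0^1 -π*cos(π*x) dx = 0;  ∫_0^1 -π*x*cos(π*x) dx = 2/π;  ∫_0^1 -2*π*x^2*cos(π*x) dx = 4/π.
Sum: 0 + 2/π + 4/π = 6/π.
So LHS = 6/π.
∫_0^1 v(x) φ(x) dx = ∫_0^1 (-4*x*sin(π*x) - sin(π*x)) dx. Term by term:
  ∫_0^1 -sin(π*x) dx = -2/π;  ∫_0^1 -4*x*sin(π*x) dx = -4/π.
Sum: -2/π − 4/π = -6/π.
So RHS = -∫_0^1 v(x) φ(x) dx = 6/π.
LHS = RHS, so the identity holds for this test φ.
Moreover u is smooth here and v(x) = u'(x) = -4*x - 1 pointwise, so the identity holds for every test function. Hence v is the weak derivative of u.


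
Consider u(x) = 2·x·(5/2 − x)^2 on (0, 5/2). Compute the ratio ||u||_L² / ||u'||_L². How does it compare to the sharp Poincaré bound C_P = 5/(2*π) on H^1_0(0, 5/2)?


||u||_L² / ||u'||_L² = 5*sqrt(14)/28 < C_P = 5/(2*π).

u(x) = 2·x·(5/2 − x)^2, so u'(x) = (x - 5/2)*(6*x - 5).
u(x) = 2·x·(5/2 − x)^2 vanishes at x = 0 and x = 5/2, so u ∈ H^1_0(0, 5/2). Differentiate via the product rule and integrate the resulting polynomials term by term.
  ∫_0^5/2 u² dx = ∫_0^5/2 (4*x^6 - 40*x^5 + 150*x^4 - 250*x^3 + 625*x^2/4) dx. Term by term:
    ∫_0^5/2 4*x^6 dx = 78125/224;  ∫_0^5/2 -40*x^5 dx = -78125/48;  ∫_0^5/2 150*x^4 dx = 46875/16;
    ∫_0^5/2 -250*x^3 dx = -78125/32;  ∫_0^5/2 625*x^2/4 dx = 78125/96.
  Sum: 78125/224 − 78125/48 + 46875/16 − 78125/32 + 78125/96 = 15625/672.
  ∫_0^5/2 (u')² dx = ∫_0^5/2 (36*x^4 - 240*x^3 + 550*x^2 - 500*x + 625/4) dx. Term by term:
    ∫_0^5/2 36*x^4 dx = 5625/8;  ∫_0^5/2 -240*x^3 dx = -9375/4;  ∫_0^5/2 550*x^2 dx = 34375/12;
    ∫_0^5/2 -500*x dx = -3125/2;  ∫_0^5/2 625/4 dx = 3125/8.
  Sum: 5625/8 − 9375/4 + 34375/12 − 3125/2 + 3125/8 = 625/12.
∫_0^5/2 u² dx = 15625/672, so ||u||_L² = 125*sqrt(42)/168.
∫_0^5/2 (u')² dx = 625/12, so ||u'||_L² = 25*sqrt(3)/6.
Ratio ||u||_L² / ||u'||_L² = 5*sqrt(14)/28.
Sharp Poincaré constant on H^1_0(0, 5/2) is C_P = L/π = 5/(2*π), achieved by sin(2*π/5·x).
A polynomial bump cannot attain the sharp Poincaré constant (only the first sine eigenfunction does), so the ratio is strictly less than C_P, consistent with ||u||_L² ≤ C_P ||u'||_L².


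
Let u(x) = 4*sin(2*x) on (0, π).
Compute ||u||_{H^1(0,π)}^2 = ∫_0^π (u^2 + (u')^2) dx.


||u||_{H^1(0,π)}^2 = 40*π

u'(x) = 8*cos(2*x).
Expand u² and (u')² and integrate term by term on (0, π), using: for integers n ≥ 1, ∫_0^π sin²(nx) dx = ∫_0^π cos²(nx) dx = π/2; for n ≠ n', ∫_0^π sin(nx)sin(n'x) dx = ∫_0^π cos(nx)cos(n'x) dx = 0; and by product-to-sum, ∫_0^π sin(nx)cos(n'x) dx = ½∫_0^π [sin((n+n')x) + sin((n−n')x)] dx, which is 0 when n+n' is even and 2n/(n²−n'²) when n+n' is odd (it need not vanish on (0, π)).
  u² squared terms: (4)²·∫sin(2x)² dx = 16·π/2 = 8*π.
  So ∫_0^π u² dx = 8*π.
  (u')² squared terms: (8)²·∫cos(2x)² dx = 64·π/2 = 32*π.
  So ∫_0^π (u')² dx = 32*π.
||u||_{H^1}^2 = (8*π) + (32*π) = 40*π.


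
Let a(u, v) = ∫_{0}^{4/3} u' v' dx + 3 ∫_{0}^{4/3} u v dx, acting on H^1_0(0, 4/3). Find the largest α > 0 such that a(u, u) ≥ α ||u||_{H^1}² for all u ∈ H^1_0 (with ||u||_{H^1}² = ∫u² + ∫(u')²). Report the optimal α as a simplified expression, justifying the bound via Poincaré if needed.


α = 1

Coercivity of a(·,·) on H^1_0(0, 4/3) means a(u, u) ≥ α ||u||_{H^1}² for every u ∈ H^1_0.
The interval has length L = 4/3, and Poincaré/coercivity depend only on L. Here a(u, u) = ∫(u')² + (3)·∫u².
Here c = 3 ≥ 1, so a(u,u) = ∫(u')² + c∫u² ≥ ∫(u')² + ∫u² = ||u||_{H^1}², i.e. α = 1 works. No larger α is possible: a(u,u) ≥ α||u||_{H^1}² means (1−α)∫(u')² ≥ (α−c)∫u², and for the modes u_n = sin(nπ(x−x₀)/L) (x₀ the left endpoint) one has ∫u_n²/∫(u_n')² = (L/(nπ))² → 0, so a(u_n,u_n)/||u_n||_{H^1}² → 1. Hence the optimal constant is α = 1.
Therefore α = 1.


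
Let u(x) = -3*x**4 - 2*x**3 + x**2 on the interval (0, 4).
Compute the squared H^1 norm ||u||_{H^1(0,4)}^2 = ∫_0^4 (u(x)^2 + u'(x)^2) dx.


||u||_{H^1}^2 = 82391296/105

The H^1 norm (squared) on an interval (0, L) is
  ||u||_{H^1}^2 = ∫_0^L u(x)^2 dx + ∫_0^L u'(x)^2 dx.
Compute u'(x) = -12*x**3 - 6*x**2 + 2*x.
Then u(x)^2 = 9*x**8 + 12*x**7 - 2*x**6 - 4*x**5 + x**4 and u'(x)^2 = 144*x**6 + 144*x**5 - 12*x**4 - 24*x**3 + 4*x**2.
Integrate each monomial from 0 to 4 using ∫_0^4 c·x^n dx = c·4^(n+1)/(n+1):
  ∫_0^4 u(x)^2 dx = ∫_0^4 (9*x^8 + 12*x^7 - 2*x^6 - 4*x^5 + x^4) dx. Term by term:
    ∫_0^4 9*x^8 dx = 262144;  ∫_0^4 12*x^7 dx = 98304;  ∫_0^4 -2*x^6 dx = -32768/7;
    ∫_0^4 -4*x^5 dx = -8192/3;  ∫_0^4 x^4 dx = 1024/5.
  Sum: 262144 + 98304 − 32768/7 − 8192/3 + 1024/5 = 37090304/105.
  ∫_0^4 u'(x)^2 dx = ∫_0^4 (144*x^6 + 144*x^5 - 12*x^4 - 24*x^3 + 4*x^2) dx. Term by term:
    ∫_0^4 144*x^6 dx = 2359296/7;  ∫_0^4 144*x^5 dx = 98304;  ∫_0^4 -12*x^4 dx = -12288/5;
    ∫_0^4 -24*x^3 dx = -1536;  ∫_0^4 4*x^2 dx = 256/3.
  Sum: 2359296/7 + 98304 − 12288/5 − 1536 + 256/3 = 45300992/105.
Adding: ||u||_{H^1}^2 = 37090304/105 + 45300992/105 = 82391296/105.


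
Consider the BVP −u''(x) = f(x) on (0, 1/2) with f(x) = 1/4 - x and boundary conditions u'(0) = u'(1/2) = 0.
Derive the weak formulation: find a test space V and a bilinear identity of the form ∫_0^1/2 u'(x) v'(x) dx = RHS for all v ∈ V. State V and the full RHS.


V = H^1(0, 1/2) (no boundary constraint on v; u is determined up to an additive constant); weak form: ∫_0^1/2 u'v' dx = ∫_0^1/2 (1/4 - x) v dx for all v ∈ V.

Multiply both sides by a test function v and integrate from 0 to 1/2:
  ∫_0^1/2 −u''(x) v(x) dx = ∫_0^1/2 f(x) v(x) dx.
Integrate the LHS by parts once:
  ∫_0^1/2 −u'' v dx = −[u'(x) v(x)]_0^1/2 + ∫_0^1/2 u'(x) v'(x) dx.
Thus ∫_0^1/2 u'(x) v'(x) dx = ∫_0^1/2 f(x) v(x) dx + [u'(x) v(x)]_0^1/2.
Choose V so that boundary terms are either known or forced to vanish.
u has homogeneous Neumann: u'(0) = u'(1/2) = 0. So [u' v]_0^1/2 = 0·v(1/2) − 0·v(0) = 0 for any v; take V = H^1(0, 1/2).
Weak formulation: find u (satisfying any essential BC) such that ∫_0^1/2 u'(x) v'(x) dx = ∫_0^1/2 f v dx for all v ∈ V (homogeneous Neumann, so boundary terms vanish).
Substituting f(x) = 1/4 - x, the right-hand side is ∫_0^1/2 (1/4 - x) v dx.
Compatibility check (pure Neumann): taking v ≡ 1 ∈ V gives 0 = ∫_0^1/2 f dx + (0) − (0), i.e. ∫_0^1/2 f dx must equal u'(0) − u'(1/2) = 0. Indeed ∫_0^1/2 (1/4 - x) dx = 0, so the data are compatible. The solution is then unique only up to an additive constant (fix it e.g. by requiring ∫_0^1/2 u dx = 0).


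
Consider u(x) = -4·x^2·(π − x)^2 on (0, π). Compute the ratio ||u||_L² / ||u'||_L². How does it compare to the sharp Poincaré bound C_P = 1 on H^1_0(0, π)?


||u||_L² / ||u'||_L² = sqrt(3)*π/6 < C_P = 1.

u(x) = -4·x^2·(π − x)^2, so u'(x) = 8*x*(x*(π - x) - (x - π)^2).
u(x) = -4·x^2·(π − x)^2 vanishes at x = 0 and x = π, so u ∈ H^1_0(0, π). Differentiate via the product rule and integrate the resulting polynomials term by term.
  ∫_0^π u² dx = ∫_0^π (16*x^8 - 64*π*x^7 + 96*π^2*x^6 - 64*π^3*x^5 + 16*π^4*x^4) dx. Term by term:
    ∫_0^π 16*x^8 dx = 16*π^9/9;  ∫_0^π -64*π*x^7 dx = -8*π^9;  ∫_0^π 96*π^2*x^6 dx = 96*π^9/7;
    ∫_0^π -64*π^3*x^5 dx = -32*π^9/3;  ∫_0^π 16*π^4*x^4 dx = 16*π^9/5.
  Sum: 16*π^9/9 − 8*π^9 + 96*π^9/7 − 32*π^9/3 + 16*π^9/5 = 8*π^9/315.
  ∫_0^π (u')² dx = ∫_0^π (256*x^6 - 768*π*x^5 + 832*π^2*x^4 - 384*π^3*x^3 + 64*π^4*x^2) dx. Term by term:
    ∫_0^π 256*x^6 dx = 256*π^7/7;  ∫_0^π -768*π*x^5 dx = -128*π^7;  ∫_0^π 832*π^2*x^4 dx = 832*π^7/5;
    ∫_0^π -384*π^3*x^3 dx = -96*π^7;  ∫_0^π 64*π^4*x^2 dx = 64*π^7/3.
  Sum: 256*π^7/7 − 128*π^7 + 832*π^7/5 − 96*π^7 + 64*π^7/3 = 32*π^7/105.
∫_0^π u² dx = 8*π^9/315, so ||u||_L² = 2*sqrt(70)*π^(9/2)/105.
∫_0^π (u')² dx = 32*π^7/105, so ||u'||_L² = 4*sqrt(210)*π^(7/2)/105.
Ratio ||u||_L² / ||u'||_L² = sqrt(3)*π/6.
Sharp Poincaré constant on H^1_0(0, π) is C_P = L/π = 1, achieved by sin(x).
A polynomial bump cannot attain the sharp Poincaré constant (only the first sine eigenfunction does), so the ratio is strictly less than C_P, consistent with ||u||_L² ≤ C_P ||u'||_L².


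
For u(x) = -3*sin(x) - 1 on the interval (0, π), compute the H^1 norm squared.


||u||_{H^1(0,π)}^2 = 12 + 10*π

u'(x) = -3*cos(x).
Expand u² and (u')² and integrate term by term on (0, π), using: for integers n ≥ 1, ∫_0^π sin²(nx) dx = ∫_0^π cos²(nx) dx = π/2; for n ≠ n', ∫_0^π sin(nx)sin(n'x) dx = ∫_0^π cos(nx)cos(n'x) dx = 0; and by product-to-sum, ∫_0^π sin(nx)cos(n'x) dx = ½∫_0^π [sin((n+n')x) + sin((n−n')x)] dx, which is 0 when n+n' is even and 2n/(n²−n'²) when n+n' is odd (it need not vanish on (0, π)). For the constant mode: ∫_0^π 1 dx = π, ∫_0^π cos(nx) dx = 0, ∫_0^π sin(nx) dx = (1−(−1)^n)/n.
  u² squared terms: (-1)²·∫1 dx = 1·π = π;  (-3)²·∫sin(x)² dx = 9·π/2 = 9*π/2.
  u² cross terms: 2·(-1)·(-3)·∫1·sin(x) dx = 6·(2) = 12.
  So ∫_0^π u² dx = π + 9*π/2 + 12 = 12 + 11*π/2.
  (u')² squared terms: (-3)²·∫cos(x)² dx = 9·π/2 = 9*π/2.
  So ∫_0^π (u')² dx = 9*π/2.
||u||_{H^1}^2 = (12 + 11*π/2) + (9*π/2) = 12 + 10*π.


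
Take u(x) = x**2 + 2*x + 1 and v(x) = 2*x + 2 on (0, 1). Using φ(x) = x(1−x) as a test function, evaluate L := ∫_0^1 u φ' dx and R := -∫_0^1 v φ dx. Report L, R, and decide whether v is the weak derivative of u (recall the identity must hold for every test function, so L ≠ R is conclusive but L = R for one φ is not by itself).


LHS = -1/2, RHS = -1/2. Yes, v = u' weakly.

u(x) = x**2 + 2*x + 1, classical derivative u'(x) = 2*x + 2.
φ(x) = x(1−x), so φ'(x) = 1 - 2*x.
Note φ(0) = φ(1) = 0, so the boundary term u·φ vanishes.
LHS = ∫_0^1 u(x) φ'(x) dx = ∫_0^1 (-2*x^3 - 3*x^2 + 1) dx. Term by term:
  ∫_0^1 -2*x^3 dx = -1/2;  ∫_0^1 -3*x^2 dx = -1;  ∫_0^1 1 dx = 1.
Sum: -1/2 − 1 + 1 = -1/2.
So LHS = -1/2.
∫_0^1 v(x) φ(x) dx = ∫_0^1 (-2*x^3 + 2*x) dx. Term by term:
  ∫_0^1 -2*x^3 dx = -1/2;  ∫_0^1 2*x dx = 1.
Sum: -1/2 + 1 = 1/2.
So RHS = -∫_0^1 v(x) φ(x) dx = -1/2.
LHS = RHS, so the identity holds for this test φ.
Moreover u is smooth here and v(x) = u'(x) = 2*x + 2 pointwise, so the identity holds for every test function. Hence v is the weak derivative of u.


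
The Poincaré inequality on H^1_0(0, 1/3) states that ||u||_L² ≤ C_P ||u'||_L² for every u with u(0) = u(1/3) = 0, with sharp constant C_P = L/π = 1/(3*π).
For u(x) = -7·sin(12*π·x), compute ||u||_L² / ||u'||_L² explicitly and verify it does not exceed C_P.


||u||_L² / ||u'||_L² = 1/(12*π) < C_P = 1/(3*π).

u(x) = -7·sin(12*π·x), so u'(x) = -84*π*cos(12*π*x).
Writing u(x) = A·sin(kπx/L) with A = -7 and k = 4, use ∫_0^L sin²(kπx/L) dx = L/2 and ∫_0^L cos²(kπx/L) dx = L/2.
u² = 49·sin²(12*π·x) and (u')² = 7056*π^2·cos²(12*π·x), and each of sin², cos² integrates to L/2 = 1/6 over (0, 1/3).
∫_0^1/3 u² dx = 49/6, so ||u||_L² = 7*sqrt(6)/6.
∫_0^1/3 (u')² dx = 1176*π^2, so ||u'||_L² = 14*sqrt(6)*π.
Ratio ||u||_L² / ||u'||_L² = 1/(12*π).
Sharp Poincaré constant on H^1_0(0, 1/3) is C_P = L/π = 1/(3*π), achieved by sin(3*π·x).
This is the k = 4 harmonic; the ratio L/(kπ) is strictly less than C_P = L/π, consistent with the sharp inequality ||u||_L² ≤ C_P ||u'||_L².


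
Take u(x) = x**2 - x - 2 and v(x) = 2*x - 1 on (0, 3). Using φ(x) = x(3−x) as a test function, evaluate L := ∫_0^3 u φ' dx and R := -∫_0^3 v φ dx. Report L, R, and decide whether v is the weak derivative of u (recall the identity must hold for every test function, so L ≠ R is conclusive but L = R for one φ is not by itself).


LHS = -9, RHS = -9. Yes, v = u' weakly.

u(x) = x**2 - x - 2, classical derivative u'(x) = 2*x - 1.
φ(x) = x(3−x), so φ'(x) = 3 - 2*x.
Note φ(0) = φ(3) = 0, so the boundary term u·φ vanishes.
LHS = ∫_0^3 u(x) φ'(x) dx = ∫_0^3 (-2*x^3 + 5*x^2 + x - 6) dx. Term by term:
  ∫_0^3 -2*x^3 dx = -81/2;  ∫_0^3 5*x^2 dx = 45;  ∫_0^3 x dx = 9/2;
  ∫_0^3 -6 dx = -18.
Sum: -81/2 + 45 + 9/2 − 18 = -9.
So LHS = -9.
∫_0^3 v(x) φ(x) dx = ∫_0^3 (-2*x^3 + 7*x^2 - 3*x) dx. Term by term:
  ∫_0^3 -2*x^3 dx = -81/2;  ∫_0^3 7*x^2 dx = 63;  ∫_0^3 -3*x dx = -27/2.
Sum: -81/2 + 63 − 27/2 = 9.
So RHS = -∫_0^3 v(x) φ(x) dx = -9.
LHS = RHS, so the identity holds for this test φ.
Moreover u is smooth here and v(x) = u'(x) = 2*x - 1 pointwise, so the identity holds for every test function. Hence v is the weak derivative of u.


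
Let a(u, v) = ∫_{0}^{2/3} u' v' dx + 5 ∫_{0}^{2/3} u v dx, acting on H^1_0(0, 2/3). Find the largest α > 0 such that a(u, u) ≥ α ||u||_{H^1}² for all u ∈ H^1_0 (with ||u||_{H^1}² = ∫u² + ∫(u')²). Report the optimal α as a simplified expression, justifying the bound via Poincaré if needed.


α = 1

Coercivity of a(·,·) on H^1_0(0, 2/3) means a(u, u) ≥ α ||u||_{H^1}² for every u ∈ H^1_0.
The interval has length L = 2/3, and Poincaré/coercivity depend only on L. Here a(u, u) = ∫(u')² + (5)·∫u².
Here c = 5 ≥ 1, so a(u,u) = ∫(u')² + c∫u² ≥ ∫(u')² + ∫u² = ||u||_{H^1}², i.e. α = 1 works. No larger α is possible: a(u,u) ≥ α||u||_{H^1}² means (1−α)∫(u')² ≥ (α−c)∫u², and for the modes u_n = sin(nπ(x−x₀)/L) (x₀ the left endpoint) one has ∫u_n²/∫(u_n')² = (L/(nπ))² → 0, so a(u_n,u_n)/||u_n||_{H^1}² → 1. Hence the optimal constant is α = 1.
Therefore α = 1.


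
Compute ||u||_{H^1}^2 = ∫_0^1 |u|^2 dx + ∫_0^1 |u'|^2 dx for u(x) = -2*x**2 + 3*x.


||u||_{H^1}^2 = 47/15

The H^1 norm (squared) on an interval (0, L) is
  ||u||_{H^1}^2 = ∫_0^L u(x)^2 dx + ∫_0^L u'(x)^2 dx.
Compute u'(x) = 3 - 4*x.
Then u(x)^2 = 4*x**4 - 12*x**3 + 9*x**2 and u'(x)^2 = 16*x**2 - 24*x + 9.
Integrate each monomial from 0 to 1 using ∫_0^1 c·x^n dx = c·1^(n+1)/(n+1):
  ∫_0^1 u(x)^2 dx = ∫_0^1 (4*x^4 - 12*x^3 + 9*x^2) dx. Term by term:
    ∫_0^1 4*x^4 dx = 4/5;  ∫_0^1 -12*x^3 dx = -3;  ∫_0^1 9*x^2 dx = 3.
  Sum: 4/5 − 3 + 3 = 4/5.
  ∫_0^1 u'(x)^2 dx = ∫_0^1 (16*x^2 - 24*x + 9) dx. Term by term:
    ∫_0^1 16*x^2 dx = 16/3;  ∫_0^1 -24*x dx = -12;  ∫_0^1 9 dx = 9.
  Sum: 16/3 − 12 + 9 = 7/3.
Adding: ||u||_{H^1}^2 = 4/5 + 7/3 = 47/15.


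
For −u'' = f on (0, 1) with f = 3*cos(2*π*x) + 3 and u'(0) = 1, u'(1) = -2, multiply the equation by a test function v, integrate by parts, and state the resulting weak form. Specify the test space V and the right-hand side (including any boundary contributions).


V = H^1(0, 1) (v unrestricted at boundary; u is determined up to an additive constant); weak form: ∫_0^1 u'v' dx = ∫_0^1 (3*cos(2*π*x) + 3) v dx − 2·v(1) − v(0) for all v ∈ V.

Multiply both sides by a test function v and integrate from 0 to 1:
  ∫_0^1 −u''(x) v(x) dx = ∫_0^1 f(x) v(x) dx.
Integrate the LHS by parts once:
  ∫_0^1 −u'' v dx = −[u'(x) v(x)]_0^1 + ∫_0^1 u'(x) v'(x) dx.
Thus ∫_0^1 u'(x) v'(x) dx = ∫_0^1 f(x) v(x) dx + [u'(x) v(x)]_0^1.
Choose V so that boundary terms are either known or forced to vanish.
u has inhomogeneous Neumann u'(0) = 1, u'(1) = -2. [u' v]_0^1 = (-2)·v(1) − (1)·v(0) = − 2·v(1) − v(0). Take V = H^1(0, 1); boundary term becomes part of RHS.
Weak formulation: find u (satisfying any essential BC) such that ∫_0^1 u'(x) v'(x) dx = ∫_0^1 f v dx − 2·v(1) − v(0) for all v ∈ V (Neumann data are natural BCs: they enter the RHS as boundary terms).
Substituting f(x) = 3*cos(2*π*x) + 3, the right-hand side is ∫_0^1 (3*cos(2*π*x) + 3) v dx − 2·v(1) − v(0).
Compatibility check (pure Neumann): taking v ≡ 1 ∈ V gives 0 = ∫_0^1 f dx + (-2) − (1), i.e. ∫_0^1 f dx must equal u'(0) − u'(1) = 3. Indeed ∫_0^1 (3*cos(2*π*x) + 3) dx = 3, so the data are compatible. The solution is then unique only up to an additive constant (fix it e.g. by requiring ∫_0^1 u dx = 0).
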